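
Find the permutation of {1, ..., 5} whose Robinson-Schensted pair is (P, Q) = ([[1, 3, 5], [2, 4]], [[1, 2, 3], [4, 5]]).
2 4 5 1 3

Reverse the RSK construction: for i from n down to 1, find the cell of Q containing i, remove the entry at that cell from P, and reverse-bump it up through P; the value ejected from row 1 is w(i).

Step i=5: Q has 5 at row 2, column 2; remove 4 from row 2 of P and reverse-bump: 4 enters row 1 and ejects 3. So w(5) = 3. P is now [[1, 4, 5], [2]].
Step i=4: Q has 4 at row 2, column 1; remove 2 from row 2 of P and reverse-bump: 2 enters row 1 and ejects 1. So w(4) = 1. P is now [[2, 4, 5]].
Step i=3: Q has 3 at row 1, column 3; remove that cell from P, ejecting 5. So w(3) = 5. P is now [[2, 4]].
Step i=2: Q has 2 at row 1, column 2; remove that cell from P, ejecting 4. So w(2) = 4. P is now [[2]].
Step i=1: Q has 1 at row 1, column 1; remove that cell from P, ejecting 2. So w(1) = 2. P is now [].

So w = 2 4 5 1 3.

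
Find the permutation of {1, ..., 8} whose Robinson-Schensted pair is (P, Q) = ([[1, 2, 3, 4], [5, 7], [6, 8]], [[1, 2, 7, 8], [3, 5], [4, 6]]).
6 8 5 1 7 2 3 4

Reverse RSK: for i = n, n-1, ..., 1, locate i in Q, remove the corresponding corner cell from P, and reverse-bump its entry up through P; the value ejected from row 1 is w(i).

So w = 6 8 5 1 7 2 3 4.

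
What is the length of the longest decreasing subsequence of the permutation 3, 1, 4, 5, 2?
2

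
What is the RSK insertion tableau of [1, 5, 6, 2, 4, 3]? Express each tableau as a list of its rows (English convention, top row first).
Insert 1: appended to row 1. P = [[1]].
Insert 5: appended to row 1. P = [[1, 5]].
Insert 6: appended to row 1. P = [[1, 5, 6]].
Insert 2: 2 bumps 5 from row 1; 5 starts row 2. P = [[1, 2, 6], [5]].
Insert 4: 4 bumps 6 from row 1; 6 appends to row 2. P = [[1, 2, 4], [5, 6]].
Insert 3: 3 bumps 4 from row 1; 4 bumps 5 from row 2; 5 starts row 3. P = [[1, 2, 3], [4, 6], [5]].

So P = [[1, 2, 3], [4, 6], [5]].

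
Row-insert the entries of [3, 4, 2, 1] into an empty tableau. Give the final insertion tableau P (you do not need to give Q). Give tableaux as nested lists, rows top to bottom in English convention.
After inserting 3: P = [[3]].
After inserting 4: P = [[3, 4]].
After inserting 2: P = [[2, 4], [3]].
After inserting 1: P = [[1, 4], [2], [3]].

So P = [[1, 4], [2], [3]].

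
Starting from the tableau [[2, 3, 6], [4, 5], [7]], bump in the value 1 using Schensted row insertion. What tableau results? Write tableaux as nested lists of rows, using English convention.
In row 1, 1 replaces 2 (the leftmost entry greater than 1); 2 is bumped to row 2. In row 2, 2 replaces 4 (the leftmost entry greater than 2); 4 is bumped to row 3. In row 3, 4 replaces 7 (the leftmost entry greater than 4); 7 is bumped to row 4. 7 starts a new row 4. The new tableau is [[1, 3, 6], [2, 5], [4], [7]].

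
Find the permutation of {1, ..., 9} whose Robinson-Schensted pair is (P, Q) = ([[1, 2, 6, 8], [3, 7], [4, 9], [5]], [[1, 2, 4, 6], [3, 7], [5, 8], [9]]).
1 5 4 7 3 9 8 6 2

Reverse the RSK construction: for i from n down to 1, find the cell of Q containing i, remove the entry at that cell from P, and reverse-bump it up through P; the value ejected from row 1 is w(i).

Step i=9: Q has 9 at row 4, column 1; remove 5 from row 4 of P and reverse-bump: 5 enters row 3 and ejects 4; 4 enters row 2 and ejects 3; 3 enters row 1 and ejects 2. So w(9) = 2. P is now [[1, 3, 6, 8], [4, 7], [5, 9]].
Step i=8: Q has 8 at row 3, column 2; remove 9 from row 3 of P and reverse-bump: 9 enters row 2 and ejects 7; 7 enters row 1 and ejects 6. So w(8) = 6. P is now [[1, 3, 7, 8], [4, 9], [5]].
Step i=7: Q has 7 at row 2, column 2; remove 9 from row 2 of P and reverse-bump: 9 enters row 1 and ejects 8. So w(7) = 8. P is now [[1, 3, 7, 9], [4], [5]].
Step i=6: Q has 6 at row 1, column 4; remove that cell from P, ejecting 9. So w(6) = 9. P is now [[1, 3, 7], [4], [5]].
Step i=5: Q has 5 at row 3, column 1; remove 5 from row 3 of P and reverse-bump: 5 enters row 2 and ejects 4; 4 enters row 1 and ejects 3. So w(5) = 3. P is now [[1, 4, 7], [5]].
Step i=4: Q has 4 at row 1, column 3; remove that cell from P, ejecting 7. So w(4) = 7. P is now [[1, 4], [5]].
Step i=3: Q has 3 at row 2, column 1; remove 5 from row 2 of P and reverse-bump: 5 enters row 1 and ejects 4. So w(3) = 4. P is now [[1, 5]].
Step i=2: Q has 2 at row 1, column 2; remove that cell from P, ejecting 5. So w(2) = 5. P is now [[1]].
Step i=1: Q has 1 at row 1, column 1; remove that cell from P, ejecting 1. So w(1) = 1. P is now [].

So w = 1 5 4 7 3 9 8 6 2.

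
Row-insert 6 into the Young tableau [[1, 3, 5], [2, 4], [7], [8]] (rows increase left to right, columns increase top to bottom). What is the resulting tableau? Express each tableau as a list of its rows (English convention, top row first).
[[1, 3, 5, 6], [2, 4], [7], [8]]

6 is larger than every entry of row 1, so it is appended to row 1. The new tableau is [[1, 3, 5, 6], [2, 4], [7], [8]].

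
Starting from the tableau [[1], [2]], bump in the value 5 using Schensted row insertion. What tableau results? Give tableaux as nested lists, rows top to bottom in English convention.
5 is larger than every entry of row 1, so it is appended to row 1. The new tableau is [[1, 5], [2]].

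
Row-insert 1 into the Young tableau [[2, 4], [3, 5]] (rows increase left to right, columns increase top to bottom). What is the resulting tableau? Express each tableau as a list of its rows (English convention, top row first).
[[1, 4], [2, 5], [3]]

In row 1, 1 replaces 2 (the leftmost entry greater than 1); 2 is bumped to row 2. In row 2, 2 replaces 3 (the leftmost entry greater than 2); 3 is bumped to row 3. 3 starts a new row 3. The new tableau is [[1, 4], [2, 5], [3]].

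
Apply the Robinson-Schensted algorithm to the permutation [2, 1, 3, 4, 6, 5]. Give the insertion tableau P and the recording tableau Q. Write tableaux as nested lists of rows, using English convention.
Insert each entry of the permutation into P by Schensted row insertion, recording in Q the position of each new cell.

Insert 2: appended to row 1. P = [[2]], Q = [[1]].
Insert 1: 1 bumps 2 from row 1; 2 starts row 2. P = [[1], [2]], Q = [[1], [2]].
Insert 3: appended to row 1. P = [[1, 3], [2]], Q = [[1, 3], [2]].
Insert 4: appended to row 1. P = [[1, 3, 4], [2]], Q = [[1, 3, 4], [2]].
Insert 6: appended to row 1. P = [[1, 3, 4, 6], [2]], Q = [[1, 3, 4, 5], [2]].
Insert 5: 5 bumps 6 from row 1; 6 appends to row 2. P = [[1, 3, 4, 5], [2, 6]], Q = [[1, 3, 4, 5], [2, 6]].

So P = [[1, 3, 4, 5], [2, 6]], Q = [[1, 3, 4, 5], [2, 6]].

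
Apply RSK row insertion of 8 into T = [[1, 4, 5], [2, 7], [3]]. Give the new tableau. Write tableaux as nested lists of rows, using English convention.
8 is larger than every entry of row 1, so it is appended to row 1. The new tableau is [[1, 4, 5, 8], [2, 7], [3]].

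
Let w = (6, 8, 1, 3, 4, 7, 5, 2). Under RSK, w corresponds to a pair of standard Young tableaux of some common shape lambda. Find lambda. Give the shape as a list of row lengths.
Row-insert each entry into an empty tableau.

After inserting 6: P = [[6]].
After inserting 8: P = [[6, 8]].
After inserting 1: P = [[1, 8], [6]].
After inserting 3: P = [[1, 3], [6, 8]].
After inserting 4: P = [[1, 3, 4], [6, 8]].
After inserting 7: P = [[1, 3, 4, 7], [6, 8]].
After inserting 5: P = [[1, 3, 4, 5], [6, 7], [8]].
After inserting 2: P = [[1, 2, 4, 5], [3, 7], [6], [8]].

The final insertion tableau P = [[1, 2, 4, 5], [3, 7], [6], [8]] has shape [4, 2, 1, 1].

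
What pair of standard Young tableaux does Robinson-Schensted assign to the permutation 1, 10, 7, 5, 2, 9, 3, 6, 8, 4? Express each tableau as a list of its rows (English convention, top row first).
P = [[1, 2, 3, 4, 8], [5, 6], [7, 9], [10]], Q = [[1, 2, 6, 8, 9], [3, 7], [4, 10], [5]]

Insert each entry of the permutation into P by Schensted row insertion, recording in Q the position of each new cell.

After inserting 1: P = [[1]].
After inserting 10: P = [[1, 10]].
After inserting 7: P = [[1, 7], [10]].
After inserting 5: P = [[1, 5], [7], [10]].
After inserting 2: P = [[1, 2], [5], [7], [10]].
After inserting 9: P = [[1, 2, 9], [5], [7], [10]].
After inserting 3: P = [[1, 2, 3], [5, 9], [7], [10]].
After inserting 6: P = [[1, 2, 3, 6], [5, 9], [7], [10]].
After inserting 8: P = [[1, 2, 3, 6, 8], [5, 9], [7], [10]].
After inserting 4: P = [[1, 2, 3, 4, 8], [5, 6], [7, 9], [10]].

So P = [[1, 2, 3, 4, 8], [5, 6], [7, 9], [10]], Q = [[1, 2, 6, 8, 9], [3, 7], [4, 10], [5]].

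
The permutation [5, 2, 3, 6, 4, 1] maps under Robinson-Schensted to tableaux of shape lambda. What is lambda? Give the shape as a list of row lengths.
Row-insert each entry into an empty tableau.

After inserting 5: P = [[5]].
After inserting 2: P = [[2], [5]].
After inserting 3: P = [[2, 3], [5]].
After inserting 6: P = [[2, 3, 6], [5]].
After inserting 4: P = [[2, 3, 4], [5, 6]].
After inserting 1: P = [[1, 3, 4], [2, 6], [5]].

The final insertion tableau P = [[1, 3, 4], [2, 6], [5]] has shape [3, 2, 1].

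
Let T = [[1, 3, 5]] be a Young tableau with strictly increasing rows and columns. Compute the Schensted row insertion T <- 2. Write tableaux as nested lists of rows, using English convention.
[[1, 2, 5], [3]]

In row 1, 2 replaces 3 (the leftmost entry greater than 2); 3 is bumped to row 2. 3 starts a new row 2. The new tableau is [[1, 2, 5], [3]].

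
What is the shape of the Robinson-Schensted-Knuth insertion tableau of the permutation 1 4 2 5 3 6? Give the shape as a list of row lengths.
[4, 2]

Row-insert each entry into an empty tableau.

After inserting 1: P = [[1]].
After inserting 4: P = [[1, 4]].
After inserting 2: P = [[1, 2], [4]].
After inserting 5: P = [[1, 2, 5], [4]].
After inserting 3: P = [[1, 2, 3], [4, 5]].
After inserting 6: P = [[1, 2, 3, 6], [4, 5]].

The final insertion tableau P = [[1, 2, 3, 6], [4, 5]] has shape [4, 2].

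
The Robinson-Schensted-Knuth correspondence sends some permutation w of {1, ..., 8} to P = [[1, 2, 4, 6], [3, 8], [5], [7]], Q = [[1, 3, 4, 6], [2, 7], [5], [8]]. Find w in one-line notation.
7 1 3 5 4 8 6 2

Reverse the RSK construction: for i from n down to 1, find the cell of Q containing i, remove the entry at that cell from P, and reverse-bump it up through P; the value ejected from row 1 is w(i).

Step i=8: Q has 8 at row 4, column 1; remove 7 from row 4 of P and reverse-bump: 7 enters row 3 and ejects 5; 5 enters row 2 and ejects 3; 3 enters row 1 and ejects 2. So w(8) = 2. P is now [[1, 3, 4, 6], [5, 8], [7]].
Step i=7: Q has 7 at row 2, column 2; remove 8 from row 2 of P and reverse-bump: 8 enters row 1 and ejects 6. So w(7) = 6. P is now [[1, 3, 4, 8], [5], [7]].
Step i=6: Q has 6 at row 1, column 4; remove that cell from P, ejecting 8. So w(6) = 8. P is now [[1, 3, 4], [5], [7]].
Step i=5: Q has 5 at row 3, column 1; remove 7 from row 3 of P and reverse-bump: 7 enters row 2 and ejects 5; 5 enters row 1 and ejects 4. So w(5) = 4. P is now [[1, 3, 5], [7]].
Step i=4: Q has 4 at row 1, column 3; remove that cell from P, ejecting 5. So w(4) = 5. P is now [[1, 3], [7]].
Step i=3: Q has 3 at row 1, column 2; remove that cell from P, ejecting 3. So w(3) = 3. P is now [[1], [7]].
Step i=2: Q has 2 at row 2, column 1; remove 7 from row 2 of P and reverse-bump: 7 enters row 1 and ejects 1. So w(2) = 1. P is now [[7]].
Step i=1: Q has 1 at row 1, column 1; remove that cell from P, ejecting 7. So w(1) = 7. P is now [].

So w = 7 1 3 5 4 8 6 2.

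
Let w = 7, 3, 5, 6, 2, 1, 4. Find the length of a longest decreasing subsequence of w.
4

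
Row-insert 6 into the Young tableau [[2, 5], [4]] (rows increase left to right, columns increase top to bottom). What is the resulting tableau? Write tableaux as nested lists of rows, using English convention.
6 is larger than every entry of row 1, so it is appended to row 1. The new tableau is [[2, 5, 6], [4]].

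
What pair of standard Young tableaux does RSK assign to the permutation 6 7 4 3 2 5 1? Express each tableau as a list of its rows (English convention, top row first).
Insert each entry of the permutation into P by Schensted row insertion, recording in Q the position of each new cell.

After inserting 6: P = [[6]].
After inserting 7: P = [[6, 7]].
After inserting 4: P = [[4, 7], [6]].
After inserting 3: P = [[3, 7], [4], [6]].
After inserting 2: P = [[2, 7], [3], [4], [6]].
After inserting 5: P = [[2, 5], [3, 7], [4], [6]].
After inserting 1: P = [[1, 5], [2, 7], [3], [4], [6]].

So P = [[1, 5], [2, 7], [3], [4], [6]], Q = [[1, 2], [3, 6], [4], [5], [7]].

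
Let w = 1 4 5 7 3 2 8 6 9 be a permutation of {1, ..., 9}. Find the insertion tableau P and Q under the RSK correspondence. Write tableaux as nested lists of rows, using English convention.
Insert each entry of the permutation into P by Schensted row insertion, recording in Q the position of each new cell.

Insert 1: appended to row 1. P = [[1]], Q = [[1]].
Insert 4: appended to row 1. P = [[1, 4]], Q = [[1, 2]].
Insert 5: appended to row 1. P = [[1, 4, 5]], Q = [[1, 2, 3]].
Insert 7: appended to row 1. P = [[1, 4, 5, 7]], Q = [[1, 2, 3, 4]].
Insert 3: 3 bumps 4 from row 1; 4 starts row 2. P = [[1, 3, 5, 7], [4]], Q = [[1, 2, 3, 4], [5]].
Insert 2: 2 bumps 3 from row 1; 3 bumps 4 from row 2; 4 starts row 3. P = [[1, 2, 5, 7], [3], [4]], Q = [[1, 2, 3, 4], [5], [6]].
Insert 8: appended to row 1. P = [[1, 2, 5, 7, 8], [3], [4]], Q = [[1, 2, 3, 4, 7], [5], [6]].
Insert 6: 6 bumps 7 from row 1; 7 appends to row 2. P = [[1, 2, 5, 6, 8], [3, 7], [4]], Q = [[1, 2, 3, 4, 7], [5, 8], [6]].
Insert 9: appended to row 1. P = [[1, 2, 5, 6, 8, 9], [3, 7], [4]], Q = [[1, 2, 3, 4, 7, 9], [5, 8], [6]].

So P = [[1, 2, 5, 6, 8, 9], [3, 7], [4]], Q = [[1, 2, 3, 4, 7, 9], [5, 8], [6]].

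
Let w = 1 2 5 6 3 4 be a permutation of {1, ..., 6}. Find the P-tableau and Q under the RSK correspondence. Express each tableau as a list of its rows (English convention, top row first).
Insert each entry of the permutation into P by Schensted row insertion, recording in Q the position of each new cell.

Insert 1: appended to row 1. P = [[1]].
Insert 2: appended to row 1. P = [[1, 2]].
Insert 5: appended to row 1. P = [[1, 2, 5]].
Insert 6: appended to row 1. P = [[1, 2, 5, 6]].
Insert 3: 3 bumps 5 from row 1; 5 starts row 2. P = [[1, 2, 3, 6], [5]].
Insert 4: 4 bumps 6 from row 1; 6 appends to row 2. P = [[1, 2, 3, 4], [5, 6]].

So P = [[1, 2, 3, 4], [5, 6]], Q = [[1, 2, 3, 4], [5, 6]].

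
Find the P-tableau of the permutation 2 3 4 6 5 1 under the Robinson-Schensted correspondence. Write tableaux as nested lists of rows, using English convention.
P = [[1, 3, 4, 5], [2], [6]]

Insert 2: appended to row 1. P = [[2]].
Insert 3: appended to row 1. P = [[2, 3]].
Insert 4: appended to row 1. P = [[2, 3, 4]].
Insert 6: appended to row 1. P = [[2, 3, 4, 6]].
Insert 5: 5 bumps 6 from row 1; 6 starts row 2. P = [[2, 3, 4, 5], [6]].
Insert 1: 1 bumps 2 from row 1; 2 bumps 6 from row 2; 6 starts row 3. P = [[1, 3, 4, 5], [2], [6]].

So P = [[1, 3, 4, 5], [2], [6]].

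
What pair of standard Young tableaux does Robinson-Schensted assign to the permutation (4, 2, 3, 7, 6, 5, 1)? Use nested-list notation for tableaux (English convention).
Insert each entry of the permutation into P by Schensted row insertion, recording in Q the position of each new cell.

Insert 4: appended to row 1. P = [[4]].
Insert 2: 2 bumps 4 from row 1; 4 starts row 2. P = [[2], [4]].
Insert 3: appended to row 1. P = [[2, 3], [4]].
Insert 7: appended to row 1. P = [[2, 3, 7], [4]].
Insert 6: 6 bumps 7 from row 1; 7 appends to row 2. P = [[2, 3, 6], [4, 7]].
Insert 5: 5 bumps 6 from row 1; 6 bumps 7 from row 2; 7 starts row 3. P = [[2, 3, 5], [4, 6], [7]].
Insert 1: 1 bumps 2 from row 1; 2 bumps 4 from row 2; 4 bumps 7 from row 3; 7 starts row 4. P = [[1, 3, 5], [2, 6], [4], [7]].

So P = [[1, 3, 5], [2, 6], [4], [7]], Q = [[1, 3, 4], [2, 5], [6], [7]].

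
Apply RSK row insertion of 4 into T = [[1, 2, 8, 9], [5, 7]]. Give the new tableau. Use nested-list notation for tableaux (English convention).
In row 1, 4 replaces 8 (the leftmost entry greater than 4); 8 is bumped to row 2. 8 is appended to row 2. The new tableau is [[1, 2, 4, 9], [5, 7, 8]].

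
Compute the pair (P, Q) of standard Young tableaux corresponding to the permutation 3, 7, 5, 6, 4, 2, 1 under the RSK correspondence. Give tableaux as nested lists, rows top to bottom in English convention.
P = [[1, 4, 6], [2], [3], [5], [7]], Q = [[1, 2, 4], [3], [5], [6], [7]]

Insert each entry of the permutation into P by Schensted row insertion, recording in Q the position of each new cell.

Insert 3: appended to row 1. P = [[3]].
Insert 7: appended to row 1. P = [[3, 7]].
Insert 5: 5 bumps 7 from row 1; 7 starts row 2. P = [[3, 5], [7]].
Insert 6: appended to row 1. P = [[3, 5, 6], [7]].
Insert 4: 4 bumps 5 from row 1; 5 bumps 7 from row 2; 7 starts row 3. P = [[3, 4, 6], [5], [7]].
Insert 2: 2 bumps 3 from row 1; 3 bumps 5 from row 2; 5 bumps 7 from row 3; 7 starts row 4. P = [[2, 4, 6], [3], [5], [7]].
Insert 1: 1 bumps 2 from row 1; 2 bumps 3 from row 2; 3 bumps 5 from row 3; 5 bumps 7 from row 4; 7 starts row 5. P = [[1, 4, 6], [2], [3], [5], [7]].

So P = [[1, 4, 6], [2], [3], [5], [7]], Q = [[1, 2, 4], [3], [5], [6], [7]].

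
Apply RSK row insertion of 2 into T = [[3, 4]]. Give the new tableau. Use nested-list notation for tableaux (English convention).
[[2, 4], [3]]

In row 1, 2 replaces 3 (the leftmost entry greater than 2); 3 is bumped to row 2. 3 starts a new row 2. The new tableau is [[2, 4], [3]].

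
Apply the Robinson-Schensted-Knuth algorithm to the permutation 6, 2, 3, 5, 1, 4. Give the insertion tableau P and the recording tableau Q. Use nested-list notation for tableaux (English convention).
Insert each entry of the permutation into P by Schensted row insertion, recording in Q the position of each new cell.

After inserting 6: P = [[6]].
After inserting 2: P = [[2], [6]].
After inserting 3: P = [[2, 3], [6]].
After inserting 5: P = [[2, 3, 5], [6]].
After inserting 1: P = [[1, 3, 5], [2], [6]].
After inserting 4: P = [[1, 3, 4], [2, 5], [6]].

So P = [[1, 3, 4], [2, 5], [6]], Q = [[1, 3, 4], [2, 6], [5]].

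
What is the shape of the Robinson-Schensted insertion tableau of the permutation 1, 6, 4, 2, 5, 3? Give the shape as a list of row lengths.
[3, 2, 1]

Row-insert each entry into an empty tableau.

After inserting 1: P = [[1]].
After inserting 6: P = [[1, 6]].
After inserting 4: P = [[1, 4], [6]].
After inserting 2: P = [[1, 2], [4], [6]].
After inserting 5: P = [[1, 2, 5], [4], [6]].
After inserting 3: P = [[1, 2, 3], [4, 5], [6]].

The final insertion tableau P = [[1, 2, 3], [4, 5], [6]] has shape [3, 2, 1].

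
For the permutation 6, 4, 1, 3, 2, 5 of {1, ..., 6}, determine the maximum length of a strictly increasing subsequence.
3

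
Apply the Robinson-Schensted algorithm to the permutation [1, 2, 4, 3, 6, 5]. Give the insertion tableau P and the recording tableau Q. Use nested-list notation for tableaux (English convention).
Insert each entry of the permutation into P by Schensted row insertion, recording in Q the position of each new cell.

Insert 1: appended to row 1. P = [[1]], Q = [[1]].
Insert 2: appended to row 1. P = [[1, 2]], Q = [[1, 2]].
Insert 4: appended to row 1. P = [[1, 2, 4]], Q = [[1, 2, 3]].
Insert 3: 3 bumps 4 from row 1; 4 starts row 2. P = [[1, 2, 3], [4]], Q = [[1, 2, 3], [4]].
Insert 6: appended to row 1. P = [[1, 2, 3, 6], [4]], Q = [[1, 2, 3, 5], [4]].
Insert 5: 5 bumps 6 from row 1; 6 appends to row 2. P = [[1, 2, 3, 5], [4, 6]], Q = [[1, 2, 3, 5], [4, 6]].

So P = [[1, 2, 3, 5], [4, 6]], Q = [[1, 2, 3, 5], [4, 6]].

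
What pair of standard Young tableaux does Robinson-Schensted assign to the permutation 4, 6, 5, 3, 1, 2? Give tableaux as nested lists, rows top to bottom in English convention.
Insert each entry of the permutation into P by Schensted row insertion, recording in Q the position of each new cell.

Insert 4: appended to row 1. P = [[4]].
Insert 6: appended to row 1. P = [[4, 6]].
Insert 5: 5 bumps 6 from row 1; 6 starts row 2. P = [[4, 5], [6]].
Insert 3: 3 bumps 4 from row 1; 4 bumps 6 from row 2; 6 starts row 3. P = [[3, 5], [4], [6]].
Insert 1: 1 bumps 3 from row 1; 3 bumps 4 from row 2; 4 bumps 6 from row 3; 6 starts row 4. P = [[1, 5], [3], [4], [6]].
Insert 2: 2 bumps 5 from row 1; 5 appends to row 2. P = [[1, 2], [3, 5], [4], [6]].

So P = [[1, 2], [3, 5], [4], [6]], Q = [[1, 2], [3, 6], [4], [5]].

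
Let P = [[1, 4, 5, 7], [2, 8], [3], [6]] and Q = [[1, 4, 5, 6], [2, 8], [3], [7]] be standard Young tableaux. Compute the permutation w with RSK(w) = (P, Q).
6 3 2 4 5 8 1 7

Reverse RSK: for i = n, n-1, ..., 1, locate i in Q, remove the corresponding corner cell from P, and reverse-bump its entry up through P; the value ejected from row 1 is w(i).

So w = 6 3 2 4 5 8 1 7.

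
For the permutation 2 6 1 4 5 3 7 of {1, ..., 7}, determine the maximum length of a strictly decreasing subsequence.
3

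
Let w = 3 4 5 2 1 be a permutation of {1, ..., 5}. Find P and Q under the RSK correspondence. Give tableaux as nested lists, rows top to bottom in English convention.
P = [[1, 4, 5], [2], [3]], Q = [[1, 2, 3], [4], [5]]

Insert each entry of the permutation into P by Schensted row insertion, recording in Q the position of each new cell.

Insert 3: appended to row 1. P = [[3]].
Insert 4: appended to row 1. P = [[3, 4]].
Insert 5: appended to row 1. P = [[3, 4, 5]].
Insert 2: 2 bumps 3 from row 1; 3 starts row 2. P = [[2, 4, 5], [3]].
Insert 1: 1 bumps 2 from row 1; 2 bumps 3 from row 2; 3 starts row 3. P = [[1, 4, 5], [2], [3]].

So P = [[1, 4, 5], [2], [3]], Q = [[1, 2, 3], [4], [5]].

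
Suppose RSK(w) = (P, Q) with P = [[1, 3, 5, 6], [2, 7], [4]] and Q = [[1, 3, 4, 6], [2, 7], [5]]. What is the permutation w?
Reverse the RSK construction: for i from n down to 1, find the cell of Q containing i, remove the entry at that cell from P, and reverse-bump it up through P; the value ejected from row 1 is w(i).

Step i=7: Q has 7 at row 2, column 2; remove 7 from row 2 of P and reverse-bump: 7 enters row 1 and ejects 6. So w(7) = 6. P is now [[1, 3, 5, 7], [2], [4]].
Step i=6: Q has 6 at row 1, column 4; remove that cell from P, ejecting 7. So w(6) = 7. P is now [[1, 3, 5], [2], [4]].
Step i=5: Q has 5 at row 3, column 1; remove 4 from row 3 of P and reverse-bump: 4 enters row 2 and ejects 2; 2 enters row 1 and ejects 1. So w(5) = 1. P is now [[2, 3, 5], [4]].
Step i=4: Q has 4 at row 1, column 3; remove that cell from P, ejecting 5. So w(4) = 5. P is now [[2, 3], [4]].
Step i=3: Q has 3 at row 1, column 2; remove that cell from P, ejecting 3. So w(3) = 3. P is now [[2], [4]].
Step i=2: Q has 2 at row 2, column 1; remove 4 from row 2 of P and reverse-bump: 4 enters row 1 and ejects 2. So w(2) = 2. P is now [[4]].
Step i=1: Q has 1 at row 1, column 1; remove that cell from P, ejecting 4. So w(1) = 4. P is now [].

So w = 4 2 3 5 1 7 6.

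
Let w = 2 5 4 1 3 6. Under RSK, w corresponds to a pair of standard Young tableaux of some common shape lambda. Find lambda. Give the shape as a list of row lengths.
[3, 2, 1]

Row-insert each entry into an empty tableau.

After inserting 2: P = [[2]].
After inserting 5: P = [[2, 5]].
After inserting 4: P = [[2, 4], [5]].
After inserting 1: P = [[1, 4], [2], [5]].
After inserting 3: P = [[1, 3], [2, 4], [5]].
After inserting 6: P = [[1, 3, 6], [2, 4], [5]].

The final insertion tableau P = [[1, 3, 6], [2, 4], [5]] has shape [3, 2, 1].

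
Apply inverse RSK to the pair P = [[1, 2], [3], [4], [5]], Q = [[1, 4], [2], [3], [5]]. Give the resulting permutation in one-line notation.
Reverse RSK: for i = n, n-1, ..., 1, locate i in Q, remove the corresponding corner cell from P, and reverse-bump its entry up through P; the value ejected from row 1 is w(i).

So w = 5 4 1 3 2.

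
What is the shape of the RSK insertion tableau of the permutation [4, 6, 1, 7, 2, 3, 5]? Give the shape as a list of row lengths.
[4, 3]

RSK row insertion gives P = [[1, 2, 3, 5], [4, 6, 7]], which has shape [4, 3].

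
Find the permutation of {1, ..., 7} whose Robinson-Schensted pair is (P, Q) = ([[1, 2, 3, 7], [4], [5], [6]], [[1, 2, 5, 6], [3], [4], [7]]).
Reverse the RSK construction: for i from n down to 1, find the cell of Q containing i, remove the entry at that cell from P, and reverse-bump it up through P; the value ejected from row 1 is w(i).

Step i=7: Q has 7 at row 4, column 1; remove 6 from row 4 of P and reverse-bump: 6 enters row 3 and ejects 5; 5 enters row 2 and ejects 4; 4 enters row 1 and ejects 3. So w(7) = 3. P is now [[1, 2, 4, 7], [5], [6]].
Step i=6: Q has 6 at row 1, column 4; remove that cell from P, ejecting 7. So w(6) = 7. P is now [[1, 2, 4], [5], [6]].
Step i=5: Q has 5 at row 1, column 3; remove that cell from P, ejecting 4. So w(5) = 4. P is now [[1, 2], [5], [6]].
Step i=4: Q has 4 at row 3, column 1; remove 6 from row 3 of P and reverse-bump: 6 enters row 2 and ejects 5; 5 enters row 1 and ejects 2. So w(4) = 2. P is now [[1, 5], [6]].
Step i=3: Q has 3 at row 2, column 1; remove 6 from row 2 of P and reverse-bump: 6 enters row 1 and ejects 5. So w(3) = 5. P is now [[1, 6]].
Step i=2: Q has 2 at row 1, column 2; remove that cell from P, ejecting 6. So w(2) = 6. P is now [[1]].
Step i=1: Q has 1 at row 1, column 1; remove that cell from P, ejecting 1. So w(1) = 1. P is now [].

So w = 1 6 5 2 4 7 3.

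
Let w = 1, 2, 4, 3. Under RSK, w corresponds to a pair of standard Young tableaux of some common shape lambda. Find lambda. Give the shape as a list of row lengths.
Row-insert each entry into an empty tableau.

After inserting 1: P = [[1]].
After inserting 2: P = [[1, 2]].
After inserting 4: P = [[1, 2, 4]].
After inserting 3: P = [[1, 2, 3], [4]].

The final insertion tableau P = [[1, 2, 3], [4]] has shape [3, 1].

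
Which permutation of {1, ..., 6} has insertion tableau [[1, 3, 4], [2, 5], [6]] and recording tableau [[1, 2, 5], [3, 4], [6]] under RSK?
2 6 1 3 5 4

Reverse the RSK construction: for i from n down to 1, find the cell of Q containing i, remove the entry at that cell from P, and reverse-bump it up through P; the value ejected from row 1 is w(i).

Step i=6: Q has 6 at row 3, column 1; remove 6 from row 3 of P and reverse-bump: 6 enters row 2 and ejects 5; 5 enters row 1 and ejects 4. So w(6) = 4. P is now [[1, 3, 5], [2, 6]].
Step i=5: Q has 5 at row 1, column 3; remove that cell from P, ejecting 5. So w(5) = 5. P is now [[1, 3], [2, 6]].
Step i=4: Q has 4 at row 2, column 2; remove 6 from row 2 of P and reverse-bump: 6 enters row 1 and ejects 3. So w(4) = 3. P is now [[1, 6], [2]].
Step i=3: Q has 3 at row 2, column 1; remove 2 from row 2 of P and reverse-bump: 2 enters row 1 and ejects 1. So w(3) = 1. P is now [[2, 6]].
Step i=2: Q has 2 at row 1, column 2; remove that cell from P, ejecting 6. So w(2) = 6. P is now [[2]].
Step i=1: Q has 1 at row 1, column 1; remove that cell from P, ejecting 2. So w(1) = 2. P is now [].

So w = 2 6 1 3 5 4.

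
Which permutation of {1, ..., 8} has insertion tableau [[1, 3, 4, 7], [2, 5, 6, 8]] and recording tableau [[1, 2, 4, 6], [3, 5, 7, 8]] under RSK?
Reverse the RSK construction: for i from n down to 1, find the cell of Q containing i, remove the entry at that cell from P, and reverse-bump it up through P; the value ejected from row 1 is w(i).

Step i=8: Q has 8 at row 2, column 4; remove 8 from row 2 of P and reverse-bump: 8 enters row 1 and ejects 7. So w(8) = 7. P is now [[1, 3, 4, 8], [2, 5, 6]].
Step i=7: Q has 7 at row 2, column 3; remove 6 from row 2 of P and reverse-bump: 6 enters row 1 and ejects 4. So w(7) = 4. P is now [[1, 3, 6, 8], [2, 5]].
Step i=6: Q has 6 at row 1, column 4; remove that cell from P, ejecting 8. So w(6) = 8. P is now [[1, 3, 6], [2, 5]].
Step i=5: Q has 5 at row 2, column 2; remove 5 from row 2 of P and reverse-bump: 5 enters row 1 and ejects 3. So w(5) = 3. P is now [[1, 5, 6], [2]].
Step i=4: Q has 4 at row 1, column 3; remove that cell from P, ejecting 6. So w(4) = 6. P is now [[1, 5], [2]].
Step i=3: Q has 3 at row 2, column 1; remove 2 from row 2 of P and reverse-bump: 2 enters row 1 and ejects 1. So w(3) = 1. P is now [[2, 5]].
Step i=2: Q has 2 at row 1, column 2; remove that cell from P, ejecting 5. So w(2) = 5. P is now [[2]].
Step i=1: Q has 1 at row 1, column 1; remove that cell from P, ejecting 2. So w(1) = 2. P is now [].

So w = 2 5 1 6 3 8 4 7.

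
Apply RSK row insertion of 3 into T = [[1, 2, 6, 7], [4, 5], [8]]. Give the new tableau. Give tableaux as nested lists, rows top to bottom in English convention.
In row 1, 3 replaces 6 (the leftmost entry greater than 3); 6 is bumped to row 2. 6 is appended to row 2. The new tableau is [[1, 2, 3, 7], [4, 5, 6], [8]].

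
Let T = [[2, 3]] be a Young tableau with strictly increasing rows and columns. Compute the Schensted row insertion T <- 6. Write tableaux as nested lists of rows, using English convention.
6 is larger than every entry of row 1, so it is appended to row 1. The new tableau is [[2, 3, 6]].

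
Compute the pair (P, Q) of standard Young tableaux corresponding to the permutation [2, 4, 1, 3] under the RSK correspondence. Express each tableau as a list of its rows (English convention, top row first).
P = [[1, 3], [2, 4]], Q = [[1, 2], [3, 4]]

Insert each entry of the permutation into P by Schensted row insertion, recording in Q the position of each new cell.

After inserting 2: P = [[2]].
After inserting 4: P = [[2, 4]].
After inserting 1: P = [[1, 4], [2]].
After inserting 3: P = [[1, 3], [2, 4]].

So P = [[1, 3], [2, 4]], Q = [[1, 2], [3, 4]].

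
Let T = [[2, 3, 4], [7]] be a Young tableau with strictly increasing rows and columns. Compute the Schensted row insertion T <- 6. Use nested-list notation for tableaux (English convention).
[[2, 3, 4, 6], [7]]

6 is larger than every entry of row 1, so it is appended to row 1. The new tableau is [[2, 3, 4, 6], [7]].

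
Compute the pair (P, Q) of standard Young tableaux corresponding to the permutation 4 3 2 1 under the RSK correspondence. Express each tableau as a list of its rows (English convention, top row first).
P = [[1], [2], [3], [4]], Q = [[1], [2], [3], [4]]

Insert each entry of the permutation into P by Schensted row insertion, recording in Q the position of each new cell.

Insert 4: appended to row 1. P = [[4]], Q = [[1]].
Insert 3: 3 bumps 4 from row 1; 4 starts row 2. P = [[3], [4]], Q = [[1], [2]].
Insert 2: 2 bumps 3 from row 1; 3 bumps 4 from row 2; 4 starts row 3. P = [[2], [3], [4]], Q = [[1], [2], [3]].
Insert 1: 1 bumps 2 from row 1; 2 bumps 3 from row 2; 3 bumps 4 from row 3; 4 starts row 4. P = [[1], [2], [3], [4]], Q = [[1], [2], [3], [4]].

So P = [[1], [2], [3], [4]], Q = [[1], [2], [3], [4]].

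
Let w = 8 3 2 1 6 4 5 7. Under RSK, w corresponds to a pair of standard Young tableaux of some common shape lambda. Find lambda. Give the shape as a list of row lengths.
Row-insert each entry into an empty tableau.

After inserting 8: P = [[8]].
After inserting 3: P = [[3], [8]].
After inserting 2: P = [[2], [3], [8]].
After inserting 1: P = [[1], [2], [3], [8]].
After inserting 6: P = [[1, 6], [2], [3], [8]].
After inserting 4: P = [[1, 4], [2, 6], [3], [8]].
After inserting 5: P = [[1, 4, 5], [2, 6], [3], [8]].
After inserting 7: P = [[1, 4, 5, 7], [2, 6], [3], [8]].

The final insertion tableau P = [[1, 4, 5, 7], [2, 6], [3], [8]] has shape [4, 2, 1, 1].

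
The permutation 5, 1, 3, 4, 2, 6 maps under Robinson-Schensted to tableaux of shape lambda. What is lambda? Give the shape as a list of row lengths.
RSK row insertion gives P = [[1, 2, 4, 6], [3], [5]], which has shape [4, 1, 1].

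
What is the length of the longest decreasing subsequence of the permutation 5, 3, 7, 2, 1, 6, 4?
4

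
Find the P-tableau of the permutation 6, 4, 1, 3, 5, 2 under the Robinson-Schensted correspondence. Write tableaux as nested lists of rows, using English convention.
Insert 6: appended to row 1. P = [[6]].
Insert 4: 4 bumps 6 from row 1; 6 starts row 2. P = [[4], [6]].
Insert 1: 1 bumps 4 from row 1; 4 bumps 6 from row 2; 6 starts row 3. P = [[1], [4], [6]].
Insert 3: appended to row 1. P = [[1, 3], [4], [6]].
Insert 5: appended to row 1. P = [[1, 3, 5], [4], [6]].
Insert 2: 2 bumps 3 from row 1; 3 bumps 4 from row 2; 4 bumps 6 from row 3; 6 starts row 4. P = [[1, 2, 5], [3], [4], [6]].

So P = [[1, 2, 5], [3], [4], [6]].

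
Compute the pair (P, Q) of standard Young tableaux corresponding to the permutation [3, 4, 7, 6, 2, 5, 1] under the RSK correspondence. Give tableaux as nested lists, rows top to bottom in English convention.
P = [[1, 4, 5], [2, 6], [3], [7]], Q = [[1, 2, 3], [4, 6], [5], [7]]

Insert each entry of the permutation into P by Schensted row insertion, recording in Q the position of each new cell.

Insert 3: appended to row 1. P = [[3]], Q = [[1]].
Insert 4: appended to row 1. P = [[3, 4]], Q = [[1, 2]].
Insert 7: appended to row 1. P = [[3, 4, 7]], Q = [[1, 2, 3]].
Insert 6: 6 bumps 7 from row 1; 7 starts row 2. P = [[3, 4, 6], [7]], Q = [[1, 2, 3], [4]].
Insert 2: 2 bumps 3 from row 1; 3 bumps 7 from row 2; 7 starts row 3. P = [[2, 4, 6], [3], [7]], Q = [[1, 2, 3], [4], [5]].
Insert 5: 5 bumps 6 from row 1; 6 appends to row 2. P = [[2, 4, 5], [3, 6], [7]], Q = [[1, 2, 3], [4, 6], [5]].
Insert 1: 1 bumps 2 from row 1; 2 bumps 3 from row 2; 3 bumps 7 from row 3; 7 starts row 4. P = [[1, 4, 5], [2, 6], [3], [7]], Q = [[1, 2, 3], [4, 6], [5], [7]].

So P = [[1, 4, 5], [2, 6], [3], [7]], Q = [[1, 2, 3], [4, 6], [5], [7]].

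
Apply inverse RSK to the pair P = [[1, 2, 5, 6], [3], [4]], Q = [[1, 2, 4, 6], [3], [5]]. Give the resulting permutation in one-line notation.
1 4 3 5 2 6

Reverse the RSK construction: for i from n down to 1, find the cell of Q containing i, remove the entry at that cell from P, and reverse-bump it up through P; the value ejected from row 1 is w(i).

Step i=6: Q has 6 at row 1, column 4; remove that cell from P, ejecting 6. So w(6) = 6. P is now [[1, 2, 5], [3], [4]].
Step i=5: Q has 5 at row 3, column 1; remove 4 from row 3 of P and reverse-bump: 4 enters row 2 and ejects 3; 3 enters row 1 and ejects 2. So w(5) = 2. P is now [[1, 3, 5], [4]].
Step i=4: Q has 4 at row 1, column 3; remove that cell from P, ejecting 5. So w(4) = 5. P is now [[1, 3], [4]].
Step i=3: Q has 3 at row 2, column 1; remove 4 from row 2 of P and reverse-bump: 4 enters row 1 and ejects 3. So w(3) = 3. P is now [[1, 4]].
Step i=2: Q has 2 at row 1, column 2; remove that cell from P, ejecting 4. So w(2) = 4. P is now [[1]].
Step i=1: Q has 1 at row 1, column 1; remove that cell from P, ejecting 1. So w(1) = 1. P is now [].

So w = 1 4 3 5 2 6.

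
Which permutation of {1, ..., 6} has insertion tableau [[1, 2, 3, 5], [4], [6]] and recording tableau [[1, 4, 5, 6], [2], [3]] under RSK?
Reverse RSK: for i = n, n-1, ..., 1, locate i in Q, remove the corresponding corner cell from P, and reverse-bump its entry up through P; the value ejected from row 1 is w(i).

So w = 6 4 1 2 3 5.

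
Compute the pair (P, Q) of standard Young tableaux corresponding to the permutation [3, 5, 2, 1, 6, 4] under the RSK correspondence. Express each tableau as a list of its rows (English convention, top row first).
Insert each entry of the permutation into P by Schensted row insertion, recording in Q the position of each new cell.

Insert 3: appended to row 1. P = [[3]].
Insert 5: appended to row 1. P = [[3, 5]].
Insert 2: 2 bumps 3 from row 1; 3 starts row 2. P = [[2, 5], [3]].
Insert 1: 1 bumps 2 from row 1; 2 bumps 3 from row 2; 3 starts row 3. P = [[1, 5], [2], [3]].
Insert 6: appended to row 1. P = [[1, 5, 6], [2], [3]].
Insert 4: 4 bumps 5 from row 1; 5 appends to row 2. P = [[1, 4, 6], [2, 5], [3]].

So P = [[1, 4, 6], [2, 5], [3]], Q = [[1, 2, 5], [3, 6], [4]].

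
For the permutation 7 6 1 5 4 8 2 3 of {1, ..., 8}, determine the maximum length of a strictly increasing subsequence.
3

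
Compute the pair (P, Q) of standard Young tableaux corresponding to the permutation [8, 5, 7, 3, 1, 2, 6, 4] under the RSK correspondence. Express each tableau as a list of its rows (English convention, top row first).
P = [[1, 2, 4], [3, 6], [5, 7], [8]], Q = [[1, 3, 7], [2, 6], [4, 8], [5]]

Insert each entry of the permutation into P by Schensted row insertion, recording in Q the position of each new cell.

Insert 8: appended to row 1. P = [[8]].
Insert 5: 5 bumps 8 from row 1; 8 starts row 2. P = [[5], [8]].
Insert 7: appended to row 1. P = [[5, 7], [8]].
Insert 3: 3 bumps 5 from row 1; 5 bumps 8 from row 2; 8 starts row 3. P = [[3, 7], [5], [8]].
Insert 1: 1 bumps 3 from row 1; 3 bumps 5 from row 2; 5 bumps 8 from row 3; 8 starts row 4. P = [[1, 7], [3], [5], [8]].
Insert 2: 2 bumps 7 from row 1; 7 appends to row 2. P = [[1, 2], [3, 7], [5], [8]].
Insert 6: appended to row 1. P = [[1, 2, 6], [3, 7], [5], [8]].
Insert 4: 4 bumps 6 from row 1; 6 bumps 7 from row 2; 7 appends to row 3. P = [[1, 2, 4], [3, 6], [5, 7], [8]].

So P = [[1, 2, 4], [3, 6], [5, 7], [8]], Q = [[1, 3, 7], [2, 6], [4, 8], [5]].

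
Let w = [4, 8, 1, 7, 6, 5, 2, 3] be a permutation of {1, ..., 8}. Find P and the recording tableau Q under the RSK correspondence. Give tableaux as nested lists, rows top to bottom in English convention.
P = [[1, 2, 3], [4, 5], [6], [7], [8]], Q = [[1, 2, 8], [3, 4], [5], [6], [7]]

Insert each entry of the permutation into P by Schensted row insertion, recording in Q the position of each new cell.

Insert 4: appended to row 1. P = [[4]].
Insert 8: appended to row 1. P = [[4, 8]].
Insert 1: 1 bumps 4 from row 1; 4 starts row 2. P = [[1, 8], [4]].
Insert 7: 7 bumps 8 from row 1; 8 appends to row 2. P = [[1, 7], [4, 8]].
Insert 6: 6 bumps 7 from row 1; 7 bumps 8 from row 2; 8 starts row 3. P = [[1, 6], [4, 7], [8]].
Insert 5: 5 bumps 6 from row 1; 6 bumps 7 from row 2; 7 bumps 8 from row 3; 8 starts row 4. P = [[1, 5], [4, 6], [7], [8]].
Insert 2: 2 bumps 5 from row 1; 5 bumps 6 from row 2; 6 bumps 7 from row 3; 7 bumps 8 from row 4; 8 starts row 5. P = [[1, 2], [4, 5], [6], [7], [8]].
Insert 3: appended to row 1. P = [[1, 2, 3], [4, 5], [6], [7], [8]].

So P = [[1, 2, 3], [4, 5], [6], [7], [8]], Q = [[1, 2, 8], [3, 4], [5], [6], [7]].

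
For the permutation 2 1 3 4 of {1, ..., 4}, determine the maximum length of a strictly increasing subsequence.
3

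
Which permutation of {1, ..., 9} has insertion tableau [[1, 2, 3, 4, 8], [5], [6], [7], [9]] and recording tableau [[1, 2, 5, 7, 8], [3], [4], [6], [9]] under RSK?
1 9 7 2 6 3 5 8 4

Reverse the RSK construction: for i from n down to 1, find the cell of Q containing i, remove the entry at that cell from P, and reverse-bump it up through P; the value ejected from row 1 is w(i).

Step i=9: Q has 9 at row 5, column 1; remove 9 from row 5 of P and reverse-bump: 9 enters row 4 and ejects 7; 7 enters row 3 and ejects 6; 6 enters row 2 and ejects 5; 5 enters row 1 and ejects 4. So w(9) = 4. P is now [[1, 2, 3, 5, 8], [6], [7], [9]].
Step i=8: Q has 8 at row 1, column 5; remove that cell from P, ejecting 8. So w(8) = 8. P is now [[1, 2, 3, 5], [6], [7], [9]].
Step i=7: Q has 7 at row 1, column 4; remove that cell from P, ejecting 5. So w(7) = 5. P is now [[1, 2, 3], [6], [7], [9]].
Step i=6: Q has 6 at row 4, column 1; remove 9 from row 4 of P and reverse-bump: 9 enters row 3 and ejects 7; 7 enters row 2 and ejects 6; 6 enters row 1 and ejects 3. So w(6) = 3. P is now [[1, 2, 6], [7], [9]].
Step i=5: Q has 5 at row 1, column 3; remove that cell from P, ejecting 6. So w(5) = 6. P is now [[1, 2], [7], [9]].
Step i=4: Q has 4 at row 3, column 1; remove 9 from row 3 of P and reverse-bump: 9 enters row 2 and ejects 7; 7 enters row 1 and ejects 2. So w(4) = 2. P is now [[1, 7], [9]].
Step i=3: Q has 3 at row 2, column 1; remove 9 from row 2 of P and reverse-bump: 9 enters row 1 and ejects 7. So w(3) = 7. P is now [[1, 9]].
Step i=2: Q has 2 at row 1, column 2; remove that cell from P, ejecting 9. So w(2) = 9. P is now [[1]].
Step i=1: Q has 1 at row 1, column 1; remove that cell from P, ejecting 1. So w(1) = 1. P is now [].

So w = 1 9 7 2 6 3 5 8 4.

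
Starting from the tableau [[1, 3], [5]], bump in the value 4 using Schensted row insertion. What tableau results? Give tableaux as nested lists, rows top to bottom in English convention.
[[1, 3, 4], [5]]

4 is larger than every entry of row 1, so it is appended to row 1. The new tableau is [[1, 3, 4], [5]].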